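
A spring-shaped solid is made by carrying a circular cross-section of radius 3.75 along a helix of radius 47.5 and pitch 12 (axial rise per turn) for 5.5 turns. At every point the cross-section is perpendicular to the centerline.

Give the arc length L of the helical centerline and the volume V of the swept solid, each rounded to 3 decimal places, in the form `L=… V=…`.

L=1642.808 V=72577.055

2πR = 2π·47.5 = 298.451302
per-turn = √(298.451302² + 12²) = √(89073.1797 + 144) = √89217.1797 = 298.692450
L = 5.5 × 298.692450 = 1642.808475
V = π·3.75² × L = 44.178647 × 1642.808475 = 72577.055212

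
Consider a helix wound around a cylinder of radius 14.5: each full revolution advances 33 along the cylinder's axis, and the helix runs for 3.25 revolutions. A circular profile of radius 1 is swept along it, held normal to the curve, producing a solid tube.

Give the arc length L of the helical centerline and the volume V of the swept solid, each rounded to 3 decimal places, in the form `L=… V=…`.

L=314.920 V=989.352

2πR = 2π·14.5 = 91.106187
per-turn = √(91.106187² + 33²) = √(8300.3373 + 1089) = √9389.3373 = 96.898593
L = 3.25 × 96.898593 = 314.920427
V = π·1² × L = 3.141593 × 314.920427 = 989.351699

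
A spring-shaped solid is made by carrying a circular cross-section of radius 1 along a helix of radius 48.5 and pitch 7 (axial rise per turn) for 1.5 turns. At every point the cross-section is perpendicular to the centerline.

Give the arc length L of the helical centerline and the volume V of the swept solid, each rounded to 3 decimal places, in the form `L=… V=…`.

2πR = 2π·48.5 = 304.734487
per-turn = √(304.734487² + 7²) = √(92863.1078 + 49) = √92912.1078 = 304.814875
L = 1.5 × 304.814875 = 457.222312
V = π·1² × L = 3.141593 × 457.222312 = 1436.406256

L=457.222 V=1436.406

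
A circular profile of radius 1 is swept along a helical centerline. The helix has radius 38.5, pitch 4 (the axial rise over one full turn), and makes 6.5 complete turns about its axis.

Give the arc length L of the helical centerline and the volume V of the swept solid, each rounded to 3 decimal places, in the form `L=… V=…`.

2πR = 2π·38.5 = 241.902634
per-turn = √(241.902634² + 4²) = √(58516.8845 + 16) = √58532.8845 = 241.935703
L = 6.5 × 241.935703 = 1572.582071
V = π·1² × L = 3.141593 × 1572.582071 = 4940.412281

L=1572.582 V=4940.412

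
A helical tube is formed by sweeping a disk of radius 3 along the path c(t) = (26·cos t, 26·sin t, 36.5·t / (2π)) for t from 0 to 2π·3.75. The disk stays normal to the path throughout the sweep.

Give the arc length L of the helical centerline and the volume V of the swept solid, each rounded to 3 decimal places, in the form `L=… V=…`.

L=627.715 V=17748.231

2πR = 2π·26 = 163.362818
per-turn = √(163.362818² + 36.5²) = √(26687.4103 + 1332.25) = √28019.6603 = 167.390741
L = 3.75 × 167.390741 = 627.715280
V = π·3² × L = 28.274334 × 627.715280 = 17748.231415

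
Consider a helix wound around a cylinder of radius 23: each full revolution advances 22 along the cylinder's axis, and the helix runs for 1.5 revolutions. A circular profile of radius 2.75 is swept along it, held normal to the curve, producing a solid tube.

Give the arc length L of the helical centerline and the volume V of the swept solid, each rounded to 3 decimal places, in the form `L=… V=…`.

L=219.267 V=5209.419

2πR = 2π·23 = 144.513262
per-turn = √(144.513262² + 22²) = √(20884.0829 + 484) = √21368.0829 = 146.178257
L = 1.5 × 146.178257 = 219.267386
V = π·2.75² × L = 23.758294 × 219.267386 = 5209.419118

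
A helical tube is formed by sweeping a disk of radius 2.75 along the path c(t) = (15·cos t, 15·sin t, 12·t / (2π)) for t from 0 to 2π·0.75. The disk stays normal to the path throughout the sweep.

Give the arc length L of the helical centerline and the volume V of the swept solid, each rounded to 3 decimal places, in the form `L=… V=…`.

L=71.256 V=1692.933

2πR = 2π·15 = 94.247780
per-turn = √(94.247780² + 12²) = √(8882.6440 + 144) = √9026.6440 = 95.008652
L = 0.75 × 95.008652 = 71.256489
V = π·2.75² × L = 23.758294 × 71.256489 = 1692.932647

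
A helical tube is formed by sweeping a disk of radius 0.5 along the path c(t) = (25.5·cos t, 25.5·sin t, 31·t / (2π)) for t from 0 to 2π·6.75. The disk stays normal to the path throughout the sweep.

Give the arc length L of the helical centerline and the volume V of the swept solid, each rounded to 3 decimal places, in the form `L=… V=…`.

2πR = 2π·25.5 = 160.221225
per-turn = √(160.221225² + 31²) = √(25670.8410 + 961) = √26631.8410 = 163.192650
L = 6.75 × 163.192650 = 1101.550388
V = π·0.5² × L = 0.785398 × 1101.550388 = 865.155652

L=1101.550 V=865.156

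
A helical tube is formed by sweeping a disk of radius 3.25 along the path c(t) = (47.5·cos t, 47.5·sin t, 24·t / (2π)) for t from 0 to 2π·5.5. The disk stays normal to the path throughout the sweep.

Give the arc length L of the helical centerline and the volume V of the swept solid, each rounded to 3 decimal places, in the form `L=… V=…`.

L=1646.781 V=54645.253

2πR = 2π·47.5 = 298.451302
per-turn = √(298.451302² + 24²) = √(89073.1797 + 576) = √89649.1797 = 299.414729
L = 5.5 × 299.414729 = 1646.781007
V = π·3.25² × L = 33.183072 × 1646.781007 = 54645.253403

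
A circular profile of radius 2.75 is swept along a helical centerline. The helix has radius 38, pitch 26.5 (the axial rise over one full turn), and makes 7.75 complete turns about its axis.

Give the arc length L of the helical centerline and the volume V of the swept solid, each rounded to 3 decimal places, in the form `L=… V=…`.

2πR = 2π·38 = 238.761042
per-turn = √(238.761042² + 26.5²) = √(57006.8350 + 702.25) = √57709.0850 = 240.227153
L = 7.75 × 240.227153 = 1861.760435
V = π·2.75² × L = 23.758294 × 1861.760435 = 44232.252608

L=1861.760 V=44232.253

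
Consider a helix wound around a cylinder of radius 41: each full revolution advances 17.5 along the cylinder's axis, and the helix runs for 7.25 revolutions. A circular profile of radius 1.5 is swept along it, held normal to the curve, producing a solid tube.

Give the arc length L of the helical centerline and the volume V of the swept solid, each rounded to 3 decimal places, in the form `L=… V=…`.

2πR = 2π·41 = 257.610598
per-turn = √(257.610598² + 17.5²) = √(66363.2200 + 306.25) = √66669.4700 = 258.204318
L = 7.25 × 258.204318 = 1871.981308
V = π·1.5² × L = 7.068583 × 1871.981308 = 13232.256129

L=1871.981 V=13232.256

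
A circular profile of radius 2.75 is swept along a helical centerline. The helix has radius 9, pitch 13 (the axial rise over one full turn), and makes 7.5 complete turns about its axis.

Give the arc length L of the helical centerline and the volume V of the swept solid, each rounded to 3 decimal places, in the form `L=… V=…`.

2πR = 2π·9 = 56.548668
per-turn = √(56.548668² + 13²) = √(3197.7518 + 169) = √3366.7518 = 58.023718
L = 7.5 × 58.023718 = 435.177883
V = π·2.75² × L = 23.758294 × 435.177883 = 10339.084289

L=435.178 V=10339.084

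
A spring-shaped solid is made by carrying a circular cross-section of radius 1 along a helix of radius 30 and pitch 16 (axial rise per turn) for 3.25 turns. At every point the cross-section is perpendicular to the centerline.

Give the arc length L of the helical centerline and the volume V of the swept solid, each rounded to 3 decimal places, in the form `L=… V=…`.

L=614.814 V=1931.494

2πR = 2π·30 = 188.495559
per-turn = √(188.495559² + 16²) = √(35530.5758 + 256) = √35786.5758 = 189.173402
L = 3.25 × 189.173402 = 614.813555
V = π·1² × L = 3.141593 × 614.813555 = 1931.493748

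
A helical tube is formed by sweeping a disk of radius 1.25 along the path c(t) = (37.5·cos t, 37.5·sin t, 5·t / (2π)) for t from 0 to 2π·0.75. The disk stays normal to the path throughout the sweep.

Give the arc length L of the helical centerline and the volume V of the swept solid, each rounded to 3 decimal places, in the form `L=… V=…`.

2πR = 2π·37.5 = 235.619449
per-turn = √(235.619449² + 5²) = √(55516.5248 + 25) = √55541.5248 = 235.672495
L = 0.75 × 235.672495 = 176.754371
V = π·1.25² × L = 4.908739 × 176.754371 = 867.640990

L=176.754 V=867.641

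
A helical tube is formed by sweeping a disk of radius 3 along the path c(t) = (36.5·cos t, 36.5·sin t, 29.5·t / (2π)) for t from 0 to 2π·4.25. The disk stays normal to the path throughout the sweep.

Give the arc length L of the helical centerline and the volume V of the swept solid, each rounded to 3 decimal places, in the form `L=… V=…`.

2πR = 2π·36.5 = 229.336264
per-turn = √(229.336264² + 29.5²) = √(52595.1219 + 870.25) = √53465.3719 = 231.225803
L = 4.25 × 231.225803 = 982.709662
V = π·3² × L = 28.274334 × 982.709662 = 27785.461083

L=982.710 V=27785.461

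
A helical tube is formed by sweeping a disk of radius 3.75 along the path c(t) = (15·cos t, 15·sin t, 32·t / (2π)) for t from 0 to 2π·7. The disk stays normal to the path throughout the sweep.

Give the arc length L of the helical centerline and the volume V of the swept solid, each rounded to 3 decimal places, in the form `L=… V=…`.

2πR = 2π·15 = 94.247780
per-turn = √(94.247780² + 32²) = √(8882.6440 + 1024) = √9906.6440 = 99.532125
L = 7 × 99.532125 = 696.724877
V = π·3.75² × L = 44.178647 × 696.724877 = 30780.362177

L=696.725 V=30780.362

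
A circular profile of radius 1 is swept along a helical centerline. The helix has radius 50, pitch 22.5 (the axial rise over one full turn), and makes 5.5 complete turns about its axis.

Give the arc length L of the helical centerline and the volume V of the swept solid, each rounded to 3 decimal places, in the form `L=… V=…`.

2πR = 2π·50 = 314.159265
per-turn = √(314.159265² + 22.5²) = √(98696.0440 + 506.25) = √99202.2940 = 314.963957
L = 5.5 × 314.963957 = 1732.301762
V = π·1² × L = 3.141593 × 1732.301762 = 5442.186489

L=1732.302 V=5442.186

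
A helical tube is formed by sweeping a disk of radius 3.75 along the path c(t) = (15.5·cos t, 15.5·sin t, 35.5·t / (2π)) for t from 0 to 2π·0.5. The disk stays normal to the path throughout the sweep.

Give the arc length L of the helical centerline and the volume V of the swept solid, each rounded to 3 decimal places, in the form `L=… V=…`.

L=51.829 V=2289.731

2πR = 2π·15.5 = 97.389372
per-turn = √(97.389372² + 35.5²) = √(9484.6898 + 1260.25) = √10744.9398 = 103.657802
L = 0.5 × 103.657802 = 51.828901
V = π·3.75² × L = 44.178647 × 51.828901 = 2289.730697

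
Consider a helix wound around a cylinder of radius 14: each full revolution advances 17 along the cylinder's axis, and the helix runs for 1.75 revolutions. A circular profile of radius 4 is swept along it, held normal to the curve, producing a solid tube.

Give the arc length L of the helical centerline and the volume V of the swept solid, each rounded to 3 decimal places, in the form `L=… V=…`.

L=156.786 V=7880.945

2πR = 2π·14 = 87.964594
per-turn = √(87.964594² + 17²) = √(7737.7699 + 289) = √8026.7699 = 89.592242
L = 1.75 × 89.592242 = 156.786424
V = π·4² × L = 50.265482 × 156.786424 = 7880.945232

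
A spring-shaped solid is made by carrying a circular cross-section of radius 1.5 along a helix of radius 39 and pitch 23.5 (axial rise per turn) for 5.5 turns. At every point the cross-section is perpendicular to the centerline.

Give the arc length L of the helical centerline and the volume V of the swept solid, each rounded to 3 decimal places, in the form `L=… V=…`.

L=1353.927 V=9570.344

2πR = 2π·39 = 245.044227
per-turn = √(245.044227² + 23.5²) = √(60046.6732 + 552.25) = √60598.9232 = 246.168485
L = 5.5 × 246.168485 = 1353.926669
V = π·1.5² × L = 7.068583 × 1353.926669 = 9570.343676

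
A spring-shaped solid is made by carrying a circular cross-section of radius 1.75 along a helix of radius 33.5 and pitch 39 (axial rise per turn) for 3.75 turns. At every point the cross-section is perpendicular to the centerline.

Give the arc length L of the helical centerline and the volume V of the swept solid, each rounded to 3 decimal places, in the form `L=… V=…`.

2πR = 2π·33.5 = 210.486708
per-turn = √(210.486708² + 39²) = √(44304.6542 + 1521) = √45825.6542 = 214.069274
L = 3.75 × 214.069274 = 802.759778
V = π·1.75² × L = 9.621128 × 802.759778 = 7723.454180

L=802.760 V=7723.454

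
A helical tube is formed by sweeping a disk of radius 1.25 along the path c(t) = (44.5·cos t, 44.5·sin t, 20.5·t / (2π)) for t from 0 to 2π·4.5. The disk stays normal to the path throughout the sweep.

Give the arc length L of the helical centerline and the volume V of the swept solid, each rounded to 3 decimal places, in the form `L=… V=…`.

2πR = 2π·44.5 = 279.601746
per-turn = √(279.601746² + 20.5²) = √(78177.1365 + 420.25) = √78597.3865 = 280.352254
L = 4.5 × 280.352254 = 1261.585144
V = π·1.25² × L = 4.908739 × 1261.585144 = 6192.791595

L=1261.585 V=6192.792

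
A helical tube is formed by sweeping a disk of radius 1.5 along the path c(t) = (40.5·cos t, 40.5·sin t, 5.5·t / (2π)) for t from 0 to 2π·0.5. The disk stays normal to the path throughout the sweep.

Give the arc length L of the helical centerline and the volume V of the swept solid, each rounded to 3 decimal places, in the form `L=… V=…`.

L=127.264 V=899.578

2πR = 2π·40.5 = 254.469005
per-turn = √(254.469005² + 5.5²) = √(64754.4745 + 30.25) = √64784.7245 = 254.528435
L = 0.5 × 254.528435 = 127.264218
V = π·1.5² × L = 7.068583 × 127.264218 = 899.577746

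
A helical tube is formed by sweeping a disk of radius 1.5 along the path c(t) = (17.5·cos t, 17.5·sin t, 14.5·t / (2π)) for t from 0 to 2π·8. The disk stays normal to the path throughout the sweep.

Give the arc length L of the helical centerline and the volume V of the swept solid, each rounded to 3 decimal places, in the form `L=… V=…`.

L=887.262 V=6271.682

2πR = 2π·17.5 = 109.955743
per-turn = √(109.955743² + 14.5²) = √(12090.2654 + 210.25) = √12300.5154 = 110.907689
L = 8 × 110.907689 = 887.261509
V = π·1.5² × L = 7.068583 × 887.261509 = 6271.682035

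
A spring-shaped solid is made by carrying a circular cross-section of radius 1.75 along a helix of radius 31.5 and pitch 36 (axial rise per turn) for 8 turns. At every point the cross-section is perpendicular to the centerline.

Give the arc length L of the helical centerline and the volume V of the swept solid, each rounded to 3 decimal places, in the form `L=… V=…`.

L=1609.342 V=15483.684

2πR = 2π·31.5 = 197.920337
per-turn = √(197.920337² + 36²) = √(39172.4599 + 1296) = √40468.4599 = 201.167741
L = 8 × 201.167741 = 1609.341925
V = π·1.75² × L = 9.621128 × 1609.341925 = 15483.683854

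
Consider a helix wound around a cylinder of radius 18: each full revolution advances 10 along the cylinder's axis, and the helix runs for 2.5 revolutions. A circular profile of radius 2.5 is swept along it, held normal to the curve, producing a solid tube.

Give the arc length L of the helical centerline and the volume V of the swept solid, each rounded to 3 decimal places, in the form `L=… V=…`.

L=283.846 V=5573.312

2πR = 2π·18 = 113.097336
per-turn = √(113.097336² + 10²) = √(12791.0073 + 100) = √12891.0073 = 113.538572
L = 2.5 × 113.538572 = 283.846430
V = π·2.5² × L = 19.634954 × 283.846430 = 5573.311614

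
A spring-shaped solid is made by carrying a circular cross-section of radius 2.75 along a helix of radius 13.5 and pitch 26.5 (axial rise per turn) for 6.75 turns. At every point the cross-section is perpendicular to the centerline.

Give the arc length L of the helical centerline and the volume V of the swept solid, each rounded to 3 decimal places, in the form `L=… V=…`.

L=599.846 V=14251.329

2πR = 2π·13.5 = 84.823002
per-turn = √(84.823002² + 26.5²) = √(7194.9416 + 702.25) = √7897.1916 = 88.866144
L = 6.75 × 88.866144 = 599.846474
V = π·2.75² × L = 23.758294 × 599.846474 = 14251.329155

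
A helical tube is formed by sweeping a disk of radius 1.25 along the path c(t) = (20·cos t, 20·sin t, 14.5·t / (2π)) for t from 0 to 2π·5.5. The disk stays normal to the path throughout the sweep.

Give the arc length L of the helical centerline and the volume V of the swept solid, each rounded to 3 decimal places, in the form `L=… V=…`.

2πR = 2π·20 = 125.663706
per-turn = √(125.663706² + 14.5²) = √(15791.3670 + 210.25) = √16001.6170 = 126.497498
L = 5.5 × 126.497498 = 695.736240
V = π·1.25² × L = 4.908739 × 695.736240 = 3415.187281

L=695.736 V=3415.187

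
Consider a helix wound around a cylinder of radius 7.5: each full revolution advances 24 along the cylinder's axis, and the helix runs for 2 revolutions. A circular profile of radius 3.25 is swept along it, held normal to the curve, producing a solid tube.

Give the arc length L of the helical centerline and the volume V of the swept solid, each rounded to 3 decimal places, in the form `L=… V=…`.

L=105.767 V=3509.672

2πR = 2π·7.5 = 47.123890
per-turn = √(47.123890² + 24²) = √(2220.6610 + 576) = √2796.6610 = 52.883466
L = 2 × 52.883466 = 105.766932
V = π·3.25² × L = 33.183072 × 105.766932 = 3509.671771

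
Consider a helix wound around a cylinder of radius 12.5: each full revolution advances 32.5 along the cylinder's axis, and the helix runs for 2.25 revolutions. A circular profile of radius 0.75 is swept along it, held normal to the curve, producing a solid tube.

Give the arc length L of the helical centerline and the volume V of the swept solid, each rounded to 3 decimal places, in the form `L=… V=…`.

2πR = 2π·12.5 = 78.539816
per-turn = √(78.539816² + 32.5²) = √(6168.5028 + 1056.25) = √7224.7528 = 84.998546
L = 2.25 × 84.998546 = 191.246728
V = π·0.75² × L = 1.767146 × 191.246728 = 337.960864

L=191.247 V=337.961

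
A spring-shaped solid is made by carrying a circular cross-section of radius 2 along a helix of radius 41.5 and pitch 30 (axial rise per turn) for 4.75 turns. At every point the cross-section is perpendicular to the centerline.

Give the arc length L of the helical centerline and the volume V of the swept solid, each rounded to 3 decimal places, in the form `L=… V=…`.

L=1246.743 V=15667.040

2πR = 2π·41.5 = 260.752190
per-turn = √(260.752190² + 30²) = √(67991.7047 + 900) = √68891.7047 = 262.472293
L = 4.75 × 262.472293 = 1246.743393
V = π·2² × L = 12.566371 × 1246.743393 = 15667.039536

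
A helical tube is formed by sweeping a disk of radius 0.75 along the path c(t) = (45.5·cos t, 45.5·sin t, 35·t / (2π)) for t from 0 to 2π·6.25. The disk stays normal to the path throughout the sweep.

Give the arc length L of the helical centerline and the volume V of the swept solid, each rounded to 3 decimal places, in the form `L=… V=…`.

2πR = 2π·45.5 = 285.884931
per-turn = √(285.884931² + 35²) = √(81730.1940 + 1225) = √82955.1940 = 288.019433
L = 6.25 × 288.019433 = 1800.121459
V = π·0.75² × L = 1.767146 × 1800.121459 = 3181.077198

L=1800.121 V=3181.077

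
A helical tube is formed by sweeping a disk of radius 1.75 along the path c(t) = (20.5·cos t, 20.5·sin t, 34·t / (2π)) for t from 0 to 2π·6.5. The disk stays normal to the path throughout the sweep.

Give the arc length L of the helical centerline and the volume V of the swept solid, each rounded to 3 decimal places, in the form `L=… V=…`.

L=865.911 V=8331.044

2πR = 2π·20.5 = 128.805299
per-turn = √(128.805299² + 34²) = √(16590.8050 + 1156) = √17746.8050 = 133.217135
L = 6.5 × 133.217135 = 865.911376
V = π·1.75² × L = 9.621128 × 865.911376 = 8331.043754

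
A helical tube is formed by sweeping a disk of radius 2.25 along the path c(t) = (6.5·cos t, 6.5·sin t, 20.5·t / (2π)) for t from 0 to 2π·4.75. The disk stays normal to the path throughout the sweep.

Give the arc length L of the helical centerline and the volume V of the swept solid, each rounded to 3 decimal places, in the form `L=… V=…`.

2πR = 2π·6.5 = 40.840704
per-turn = √(40.840704² + 20.5²) = √(1667.9631 + 420.25) = √2088.2131 = 45.696971
L = 4.75 × 45.696971 = 217.060611
V = π·2.25² × L = 15.904313 × 217.060611 = 3452.199863

L=217.061 V=3452.200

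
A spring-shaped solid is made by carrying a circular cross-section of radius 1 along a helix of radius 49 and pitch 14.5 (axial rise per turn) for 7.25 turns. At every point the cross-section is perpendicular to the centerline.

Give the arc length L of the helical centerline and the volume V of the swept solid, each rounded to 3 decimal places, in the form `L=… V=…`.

2πR = 2π·49 = 307.876080
per-turn = √(307.876080² + 14.5²) = √(94787.6807 + 210.25) = √94997.9307 = 308.217343
L = 7.25 × 308.217343 = 2234.575738
V = π·1² × L = 3.141593 × 2234.575738 = 7020.126724

L=2234.576 V=7020.127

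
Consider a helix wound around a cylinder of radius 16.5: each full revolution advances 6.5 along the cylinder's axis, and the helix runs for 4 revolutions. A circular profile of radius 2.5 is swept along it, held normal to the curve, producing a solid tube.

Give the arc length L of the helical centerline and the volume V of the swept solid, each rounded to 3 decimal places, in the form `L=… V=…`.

2πR = 2π·16.5 = 103.672558
per-turn = √(103.672558² + 6.5²) = √(10747.9992 + 42.25) = √10790.2492 = 103.876124
L = 4 × 103.876124 = 415.504497
V = π·2.5² × L = 19.634954 × 415.504497 = 8158.411722

L=415.504 V=8158.412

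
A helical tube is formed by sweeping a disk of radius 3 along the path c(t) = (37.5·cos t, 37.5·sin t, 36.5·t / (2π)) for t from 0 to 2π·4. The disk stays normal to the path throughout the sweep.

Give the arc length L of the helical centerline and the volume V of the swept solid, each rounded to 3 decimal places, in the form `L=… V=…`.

2πR = 2π·37.5 = 235.619449
per-turn = √(235.619449² + 36.5²) = √(55516.5248 + 1332.25) = √56848.7748 = 238.429811
L = 4 × 238.429811 = 953.719244
V = π·3² × L = 28.274334 × 953.719244 = 26965.776331

L=953.719 V=26965.776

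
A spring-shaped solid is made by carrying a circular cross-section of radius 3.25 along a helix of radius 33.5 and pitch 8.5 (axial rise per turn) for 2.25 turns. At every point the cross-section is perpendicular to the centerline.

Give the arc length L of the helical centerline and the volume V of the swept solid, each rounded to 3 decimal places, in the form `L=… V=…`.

L=473.981 V=15728.149

2πR = 2π·33.5 = 210.486708
per-turn = √(210.486708² + 8.5²) = √(44304.6542 + 72.25) = √44376.9042 = 210.658264
L = 2.25 × 210.658264 = 473.981094
V = π·3.25² × L = 33.183072 × 473.981094 = 15728.148954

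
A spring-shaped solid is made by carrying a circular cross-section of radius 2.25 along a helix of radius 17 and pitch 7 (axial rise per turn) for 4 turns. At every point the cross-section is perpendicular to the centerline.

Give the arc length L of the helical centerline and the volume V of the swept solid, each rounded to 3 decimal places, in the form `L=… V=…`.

2πR = 2π·17 = 106.814150
per-turn = √(106.814150² + 7²) = √(11409.2627 + 49) = √11458.2627 = 107.043275
L = 4 × 107.043275 = 428.173099
V = π·2.25² × L = 15.904313 × 428.173099 = 6809.798908

L=428.173 V=6809.799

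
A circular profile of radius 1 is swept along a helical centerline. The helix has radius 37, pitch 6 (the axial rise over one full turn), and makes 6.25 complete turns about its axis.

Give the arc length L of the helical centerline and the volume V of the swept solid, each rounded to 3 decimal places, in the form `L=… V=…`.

2πR = 2π·37 = 232.477856
per-turn = √(232.477856² + 6²) = √(54045.9537 + 36) = √54081.9537 = 232.555270
L = 6.25 × 232.555270 = 1453.470439
V = π·1² × L = 3.141593 × 1453.470439 = 4566.212053

L=1453.470 V=4566.212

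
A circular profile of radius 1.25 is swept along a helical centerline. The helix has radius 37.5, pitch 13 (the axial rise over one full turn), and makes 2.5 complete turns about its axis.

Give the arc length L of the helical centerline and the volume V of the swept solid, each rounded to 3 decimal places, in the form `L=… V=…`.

2πR = 2π·37.5 = 235.619449
per-turn = √(235.619449² + 13²) = √(55516.5248 + 169) = √55685.5248 = 235.977806
L = 2.5 × 235.977806 = 589.944514
V = π·1.25² × L = 4.908739 × 589.944514 = 2895.883362

L=589.945 V=2895.883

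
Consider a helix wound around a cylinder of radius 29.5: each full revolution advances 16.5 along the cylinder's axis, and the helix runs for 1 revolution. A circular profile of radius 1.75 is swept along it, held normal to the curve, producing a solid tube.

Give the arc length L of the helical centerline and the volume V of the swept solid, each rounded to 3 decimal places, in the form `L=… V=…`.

2πR = 2π·29.5 = 185.353967
per-turn = √(185.353967² + 16.5²) = √(34356.0929 + 272.25) = √34628.3429 = 186.086923
L = 1 × 186.086923 = 186.086923
V = π·1.75² × L = 9.621128 × 186.086923 = 1790.366013

L=186.087 V=1790.366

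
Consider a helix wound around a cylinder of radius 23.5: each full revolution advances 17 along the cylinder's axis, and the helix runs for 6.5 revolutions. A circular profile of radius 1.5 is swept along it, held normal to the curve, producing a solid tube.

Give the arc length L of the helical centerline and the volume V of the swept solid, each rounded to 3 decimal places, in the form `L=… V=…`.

2πR = 2π·23.5 = 147.654855
per-turn = √(147.654855² + 17²) = √(21801.9561 + 289) = √22090.9561 = 148.630267
L = 6.5 × 148.630267 = 966.096732
V = π·1.5² × L = 7.068583 × 966.096732 = 6828.935393

L=966.097 V=6828.935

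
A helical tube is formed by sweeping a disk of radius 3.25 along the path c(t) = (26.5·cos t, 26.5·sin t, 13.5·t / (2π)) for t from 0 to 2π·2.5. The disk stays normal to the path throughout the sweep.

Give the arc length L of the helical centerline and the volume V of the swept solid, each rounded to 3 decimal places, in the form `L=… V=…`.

L=417.627 V=13858.147

2πR = 2π·26.5 = 166.504411
per-turn = √(166.504411² + 13.5²) = √(27723.7188 + 182.25) = √27905.9688 = 167.050797
L = 2.5 × 167.050797 = 417.626992
V = π·3.25² × L = 33.183072 × 417.626992 = 13858.146726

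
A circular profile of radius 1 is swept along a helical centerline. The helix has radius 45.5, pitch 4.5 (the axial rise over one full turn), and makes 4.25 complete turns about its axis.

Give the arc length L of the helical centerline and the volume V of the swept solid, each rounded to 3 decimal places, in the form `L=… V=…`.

L=1215.161 V=3817.542

2πR = 2π·45.5 = 285.884931
per-turn = √(285.884931² + 4.5²) = √(81730.1940 + 20.25) = √81750.4440 = 285.920346
L = 4.25 × 285.920346 = 1215.161469
V = π·1² × L = 3.141593 × 1215.161469 = 3817.542344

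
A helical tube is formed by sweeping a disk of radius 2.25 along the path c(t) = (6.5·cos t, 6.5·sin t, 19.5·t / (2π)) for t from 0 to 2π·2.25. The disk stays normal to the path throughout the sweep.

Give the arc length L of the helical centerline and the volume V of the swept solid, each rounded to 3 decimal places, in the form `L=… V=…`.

L=101.829 V=1619.515

2πR = 2π·6.5 = 40.840704
per-turn = √(40.840704² + 19.5²) = √(1667.9631 + 380.25) = √2048.2131 = 45.257189
L = 2.25 × 45.257189 = 101.828675
V = π·2.25² × L = 15.904313 × 101.828675 = 1619.515099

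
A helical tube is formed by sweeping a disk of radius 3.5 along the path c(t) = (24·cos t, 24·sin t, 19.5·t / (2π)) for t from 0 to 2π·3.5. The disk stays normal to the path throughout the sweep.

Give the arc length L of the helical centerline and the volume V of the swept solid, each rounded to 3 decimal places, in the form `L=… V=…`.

L=532.182 V=20480.767

2πR = 2π·24 = 150.796447
per-turn = √(150.796447² + 19.5²) = √(22739.5685 + 380.25) = √23119.8185 = 152.052026
L = 3.5 × 152.052026 = 532.182090
V = π·3.5² × L = 38.484510 × 532.182090 = 20480.766975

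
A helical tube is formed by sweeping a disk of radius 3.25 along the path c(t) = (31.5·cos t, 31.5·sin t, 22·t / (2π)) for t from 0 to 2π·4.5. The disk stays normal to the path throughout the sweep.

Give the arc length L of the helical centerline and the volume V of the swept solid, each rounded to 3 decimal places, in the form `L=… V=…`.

2πR = 2π·31.5 = 197.920337
per-turn = √(197.920337² + 22²) = √(39172.4599 + 484) = √39656.4599 = 199.139298
L = 4.5 × 199.139298 = 896.126839
V = π·3.25² × L = 33.183072 × 896.126839 = 29736.241795

L=896.127 V=29736.242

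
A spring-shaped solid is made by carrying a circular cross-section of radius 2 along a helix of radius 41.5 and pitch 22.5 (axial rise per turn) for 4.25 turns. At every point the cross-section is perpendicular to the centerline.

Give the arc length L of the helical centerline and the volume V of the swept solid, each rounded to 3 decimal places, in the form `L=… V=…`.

L=1112.315 V=13977.761

2πR = 2π·41.5 = 260.752190
per-turn = √(260.752190² + 22.5²) = √(67991.7047 + 506.25) = √68497.9547 = 261.721139
L = 4.25 × 261.721139 = 1112.314842
V = π·2² × L = 12.566371 × 1112.314842 = 13977.760541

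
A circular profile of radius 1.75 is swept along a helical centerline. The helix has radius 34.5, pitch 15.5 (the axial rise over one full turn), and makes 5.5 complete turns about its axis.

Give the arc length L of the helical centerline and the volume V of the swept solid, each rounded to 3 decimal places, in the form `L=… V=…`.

L=1195.278 V=11499.926

2πR = 2π·34.5 = 216.769893
per-turn = √(216.769893² + 15.5²) = √(46989.1866 + 240.25) = √47229.4366 = 217.323346
L = 5.5 × 217.323346 = 1195.278401
V = π·1.75² × L = 9.621128 × 1195.278401 = 11499.925895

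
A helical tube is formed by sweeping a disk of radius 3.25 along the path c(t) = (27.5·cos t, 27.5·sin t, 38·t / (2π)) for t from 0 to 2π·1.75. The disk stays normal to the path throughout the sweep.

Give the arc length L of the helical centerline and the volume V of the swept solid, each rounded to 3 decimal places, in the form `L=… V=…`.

L=309.604 V=10273.625

2πR = 2π·27.5 = 172.787596
per-turn = √(172.787596² + 38²) = √(29855.5533 + 1444) = √31299.5533 = 176.916798
L = 1.75 × 176.916798 = 309.604396
V = π·3.25² × L = 33.183072 × 309.604396 = 10273.625089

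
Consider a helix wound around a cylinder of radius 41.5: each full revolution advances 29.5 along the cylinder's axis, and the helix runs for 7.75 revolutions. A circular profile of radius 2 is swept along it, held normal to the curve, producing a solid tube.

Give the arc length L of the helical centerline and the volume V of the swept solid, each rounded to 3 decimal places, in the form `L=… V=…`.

L=2033.721 V=25556.492

2πR = 2π·41.5 = 260.752190
per-turn = √(260.752190² + 29.5²) = √(67991.7047 + 870.25) = √68861.9547 = 262.415614
L = 7.75 × 262.415614 = 2033.721012
V = π·2² × L = 12.566371 × 2033.721012 = 25556.491965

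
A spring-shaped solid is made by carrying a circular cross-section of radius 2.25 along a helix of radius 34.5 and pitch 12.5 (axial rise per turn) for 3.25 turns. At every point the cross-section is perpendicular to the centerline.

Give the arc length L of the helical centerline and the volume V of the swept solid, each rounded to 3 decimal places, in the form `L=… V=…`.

2πR = 2π·34.5 = 216.769893
per-turn = √(216.769893² + 12.5²) = √(46989.1866 + 156.25) = √47145.4366 = 217.129999
L = 3.25 × 217.129999 = 705.672497
V = π·2.25² × L = 15.904313 × 705.672497 = 11223.236139

L=705.672 V=11223.236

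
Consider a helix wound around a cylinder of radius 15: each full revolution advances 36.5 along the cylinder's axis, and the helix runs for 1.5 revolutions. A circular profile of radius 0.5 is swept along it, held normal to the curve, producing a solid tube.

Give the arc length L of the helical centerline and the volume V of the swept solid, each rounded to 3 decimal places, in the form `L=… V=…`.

L=151.603 V=119.069

2πR = 2π·15 = 94.247780
per-turn = √(94.247780² + 36.5²) = √(8882.6440 + 1332.25) = √10214.8940 = 101.068759
L = 1.5 × 101.068759 = 151.603138
V = π·0.5² × L = 0.785398 × 151.603138 = 119.068826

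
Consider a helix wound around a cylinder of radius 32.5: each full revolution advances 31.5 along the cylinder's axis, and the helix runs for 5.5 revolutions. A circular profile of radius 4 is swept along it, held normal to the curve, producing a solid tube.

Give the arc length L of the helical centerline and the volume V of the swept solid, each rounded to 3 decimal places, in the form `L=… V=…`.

L=1136.403 V=57121.865

2πR = 2π·32.5 = 204.203522
per-turn = √(204.203522² + 31.5²) = √(41699.0786 + 992.25) = √42691.3286 = 206.618800
L = 5.5 × 206.618800 = 1136.403401
V = π·4² × L = 50.265482 × 1136.403401 = 57121.865222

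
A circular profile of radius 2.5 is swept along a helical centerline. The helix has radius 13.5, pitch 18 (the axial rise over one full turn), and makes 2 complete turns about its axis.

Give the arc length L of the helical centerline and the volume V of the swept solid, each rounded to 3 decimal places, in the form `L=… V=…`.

L=173.424 V=3405.166

2πR = 2π·13.5 = 84.823002
per-turn = √(84.823002² + 18²) = √(7194.9416 + 324) = √7518.9416 = 86.711831
L = 2 × 86.711831 = 173.423662
V = π·2.5² × L = 19.634954 × 173.423662 = 3405.165635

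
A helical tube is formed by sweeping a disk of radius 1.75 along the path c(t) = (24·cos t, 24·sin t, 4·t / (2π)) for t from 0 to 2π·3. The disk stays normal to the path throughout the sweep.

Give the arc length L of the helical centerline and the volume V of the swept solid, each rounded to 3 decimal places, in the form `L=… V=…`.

L=452.548 V=4354.027

2πR = 2π·24 = 150.796447
per-turn = √(150.796447² + 4²) = √(22739.5685 + 16) = √22755.5685 = 150.849490
L = 3 × 150.849490 = 452.548469
V = π·1.75² × L = 9.621128 × 452.548469 = 4354.026522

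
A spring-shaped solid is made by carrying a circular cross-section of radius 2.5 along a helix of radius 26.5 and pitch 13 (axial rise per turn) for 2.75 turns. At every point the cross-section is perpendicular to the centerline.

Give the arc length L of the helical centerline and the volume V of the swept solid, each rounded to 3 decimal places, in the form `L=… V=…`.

L=459.281 V=9017.954

2πR = 2π·26.5 = 166.504411
per-turn = √(166.504411² + 13²) = √(27723.7188 + 169) = √27892.7188 = 167.011134
L = 2.75 × 167.011134 = 459.280618
V = π·2.5² × L = 19.634954 × 459.280618 = 9017.953837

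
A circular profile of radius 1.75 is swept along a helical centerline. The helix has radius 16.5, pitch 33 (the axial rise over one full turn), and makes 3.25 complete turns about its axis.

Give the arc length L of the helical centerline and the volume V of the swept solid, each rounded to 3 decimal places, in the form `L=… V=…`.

2πR = 2π·16.5 = 103.672558
per-turn = √(103.672558² + 33²) = √(10747.9992 + 1089) = √11836.9992 = 108.797974
L = 3.25 × 108.797974 = 353.593416
V = π·1.75² × L = 9.621128 × 353.593416 = 3401.967341

L=353.593 V=3401.967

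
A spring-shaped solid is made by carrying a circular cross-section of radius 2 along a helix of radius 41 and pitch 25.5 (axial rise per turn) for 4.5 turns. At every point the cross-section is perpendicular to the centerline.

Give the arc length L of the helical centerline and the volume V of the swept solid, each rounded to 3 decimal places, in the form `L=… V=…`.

L=1164.913 V=14638.731

2πR = 2π·41 = 257.610598
per-turn = √(257.610598² + 25.5²) = √(66363.2200 + 650.25) = √67013.4700 = 258.869600
L = 4.5 × 258.869600 = 1164.913202
V = π·2² × L = 12.566371 × 1164.913202 = 14638.731025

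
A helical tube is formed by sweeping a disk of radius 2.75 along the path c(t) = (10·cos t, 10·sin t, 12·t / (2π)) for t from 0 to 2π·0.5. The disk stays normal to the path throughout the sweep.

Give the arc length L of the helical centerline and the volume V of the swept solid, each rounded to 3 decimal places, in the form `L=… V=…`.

2πR = 2π·10 = 62.831853
per-turn = √(62.831853² + 12²) = √(3947.8418 + 144) = √4091.8418 = 63.967506
L = 0.5 × 63.967506 = 31.983753
V = π·2.75² × L = 23.758294 × 31.983753 = 759.879415

L=31.984 V=759.879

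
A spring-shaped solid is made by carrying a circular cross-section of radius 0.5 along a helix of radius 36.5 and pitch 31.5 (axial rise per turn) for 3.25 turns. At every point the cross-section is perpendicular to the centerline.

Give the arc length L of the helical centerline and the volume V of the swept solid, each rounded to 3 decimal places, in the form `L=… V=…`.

2πR = 2π·36.5 = 229.336264
per-turn = √(229.336264² + 31.5²) = √(52595.1219 + 992.25) = √53587.3719 = 231.489464
L = 3.25 × 231.489464 = 752.340757
V = π·0.5² × L = 0.785398 × 752.340757 = 590.887049

L=752.341 V=590.887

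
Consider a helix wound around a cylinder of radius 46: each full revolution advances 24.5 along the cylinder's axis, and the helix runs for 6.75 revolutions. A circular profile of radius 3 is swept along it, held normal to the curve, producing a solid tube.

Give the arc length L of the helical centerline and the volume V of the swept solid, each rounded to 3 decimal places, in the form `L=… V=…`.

2πR = 2π·46 = 289.026524
per-turn = √(289.026524² + 24.5²) = √(83536.3317 + 600.25) = √84136.5817 = 290.063065
L = 6.75 × 290.063065 = 1957.925688
V = π·3² × L = 28.274334 × 1957.925688 = 55359.044632

L=1957.926 V=55359.045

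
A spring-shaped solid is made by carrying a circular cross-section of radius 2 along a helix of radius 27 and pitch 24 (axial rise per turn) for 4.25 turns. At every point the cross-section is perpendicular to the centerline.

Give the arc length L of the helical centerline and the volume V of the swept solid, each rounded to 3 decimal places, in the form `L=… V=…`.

2πR = 2π·27 = 169.646003
per-turn = √(169.646003² + 24²) = √(28779.7664 + 576) = √29355.7664 = 171.335246
L = 4.25 × 171.335246 = 728.174794
V = π·2² × L = 12.566371 × 728.174794 = 9150.514339

L=728.175 V=9150.514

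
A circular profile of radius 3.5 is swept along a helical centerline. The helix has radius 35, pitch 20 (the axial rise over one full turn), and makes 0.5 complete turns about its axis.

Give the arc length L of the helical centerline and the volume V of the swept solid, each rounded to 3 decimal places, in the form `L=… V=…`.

2πR = 2π·35 = 219.911486
per-turn = √(219.911486² + 20²) = √(48361.0616 + 400) = √48761.0616 = 220.819070
L = 0.5 × 220.819070 = 110.409535
V = π·3.5² × L = 38.484510 × 110.409535 = 4249.056850

L=110.410 V=4249.057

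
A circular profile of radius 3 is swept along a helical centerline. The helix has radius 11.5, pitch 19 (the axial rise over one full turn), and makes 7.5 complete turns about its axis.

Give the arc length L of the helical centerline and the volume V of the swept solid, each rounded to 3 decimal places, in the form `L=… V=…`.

L=560.347 V=15843.436

2πR = 2π·11.5 = 72.256631
per-turn = √(72.256631² + 19²) = √(5221.0207 + 361) = √5582.0207 = 74.712922
L = 7.5 × 74.712922 = 560.346916
V = π·3² × L = 28.274334 × 560.346916 = 15843.435785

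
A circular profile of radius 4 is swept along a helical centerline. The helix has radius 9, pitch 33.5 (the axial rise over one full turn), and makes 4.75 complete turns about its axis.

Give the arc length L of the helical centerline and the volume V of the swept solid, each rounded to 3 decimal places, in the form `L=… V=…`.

2πR = 2π·9 = 56.548668
per-turn = √(56.548668² + 33.5²) = √(3197.7518 + 1122.25) = √4320.0018 = 65.726721
L = 4.75 × 65.726721 = 312.201924
V = π·4² × L = 50.265482 × 312.201924 = 15692.980322

L=312.202 V=15692.980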